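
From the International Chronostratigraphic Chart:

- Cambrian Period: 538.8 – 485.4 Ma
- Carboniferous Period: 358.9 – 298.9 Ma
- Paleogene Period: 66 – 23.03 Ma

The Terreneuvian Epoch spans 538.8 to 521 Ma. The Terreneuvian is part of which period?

The Terreneuvian (538.8–521 Ma) lies entirely within 538.8–485.4 Ma, the Cambrian Period.

Cambrian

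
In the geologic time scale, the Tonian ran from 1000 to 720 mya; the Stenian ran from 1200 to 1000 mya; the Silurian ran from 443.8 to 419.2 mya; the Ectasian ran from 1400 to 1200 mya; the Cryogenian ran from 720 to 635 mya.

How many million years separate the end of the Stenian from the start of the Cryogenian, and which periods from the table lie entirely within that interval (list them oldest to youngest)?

End of Stenian = 1000 Ma; start of Cryogenian = 720 Ma.
Gap = 1000 − 720 = 280 Myr.
Periods wholly inside 1000–720 Ma: Tonian (1000–720).

280 million years; Tonian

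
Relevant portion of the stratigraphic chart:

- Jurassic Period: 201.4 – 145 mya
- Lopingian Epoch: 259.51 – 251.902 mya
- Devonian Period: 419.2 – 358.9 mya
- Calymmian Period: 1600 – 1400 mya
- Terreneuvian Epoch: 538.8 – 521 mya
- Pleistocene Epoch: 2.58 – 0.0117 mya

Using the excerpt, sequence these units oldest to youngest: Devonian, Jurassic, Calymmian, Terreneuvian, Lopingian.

The oldest of these is Calymmian (starts 1600 Ma) and the youngest is Jurassic (ends 145 Ma).
In between, by decreasing start age: Terreneuvian (538.8), Devonian (419.2), Lopingian (259.51).

Calymmian, then Terreneuvian, then Devonian, then Lopingian, then Jurassic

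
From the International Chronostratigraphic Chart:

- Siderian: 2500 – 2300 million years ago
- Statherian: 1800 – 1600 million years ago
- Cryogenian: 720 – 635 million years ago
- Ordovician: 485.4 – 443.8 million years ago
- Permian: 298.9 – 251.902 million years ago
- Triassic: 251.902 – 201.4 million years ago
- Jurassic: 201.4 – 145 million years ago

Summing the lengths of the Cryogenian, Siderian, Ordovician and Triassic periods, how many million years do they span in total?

377.102 million years

Duration is start − end for each: (720 − 635) + (2500 − 2300) + (485.4 − 443.8) + (251.902 − 201.4).
That is 85 + 200 + 41.6 + 50.502, which totals 377.102 million years.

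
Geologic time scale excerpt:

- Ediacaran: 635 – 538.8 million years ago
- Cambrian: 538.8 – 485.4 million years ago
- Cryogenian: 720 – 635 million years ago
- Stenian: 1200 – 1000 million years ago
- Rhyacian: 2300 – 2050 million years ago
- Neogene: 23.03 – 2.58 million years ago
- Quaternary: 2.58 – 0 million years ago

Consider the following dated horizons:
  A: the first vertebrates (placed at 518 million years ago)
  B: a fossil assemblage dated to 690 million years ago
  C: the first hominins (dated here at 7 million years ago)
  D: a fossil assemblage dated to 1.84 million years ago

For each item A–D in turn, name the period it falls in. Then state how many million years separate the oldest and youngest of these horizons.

Match each age against the start–end ranges in the excerpt: A = 518 Ma → Cambrian (538.8–485.4); B = 690 Ma → Cryogenian (720–635); C = 7 Ma → Neogene (23.03–2.58); D = 1.84 Ma → Quaternary (2.58–0).
The largest age is 690 Ma and the smallest is 1.84 Ma; their difference is 688.16 Myr.

A — Cambrian; B — Cryogenian; C — Neogene; D — Quaternary; span 688.16 million years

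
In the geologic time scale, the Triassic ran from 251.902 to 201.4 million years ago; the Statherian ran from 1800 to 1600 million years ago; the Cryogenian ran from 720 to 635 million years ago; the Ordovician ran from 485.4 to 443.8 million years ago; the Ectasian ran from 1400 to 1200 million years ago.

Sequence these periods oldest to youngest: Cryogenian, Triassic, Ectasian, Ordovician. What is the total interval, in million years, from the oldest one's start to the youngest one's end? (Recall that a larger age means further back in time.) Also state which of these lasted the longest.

From the excerpt: Cryogenian 720–635; Triassic 251.902–201.4; Ectasian 1400–1200; Ordovician 485.4–443.8 (Ma).
Larger Ma is earlier, so the oldest is Ectasian and the youngest is Triassic; oldest to youngest: Ectasian, Cryogenian, Ordovician, Triassic.
Oldest start 1400 minus youngest end 201.4 gives 1198.6 Myr overall.
Individual lengths (start − end): Cryogenian 85; Ordovician 41.6; Ectasian 200; Triassic 50.502. The largest is Ectasian at 200 Myr.

Ectasian → Cryogenian → Ordovician → Triassic; total span 1198.6 Myr; longest is Ectasian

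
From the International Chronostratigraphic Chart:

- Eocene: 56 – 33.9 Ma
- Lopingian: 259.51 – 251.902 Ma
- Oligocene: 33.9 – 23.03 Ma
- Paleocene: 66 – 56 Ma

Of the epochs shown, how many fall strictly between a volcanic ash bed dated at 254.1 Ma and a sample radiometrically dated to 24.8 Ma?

254.1 Ma sits inside the Lopingian (259.51–251.902) and 24.8 Ma inside the Oligocene (33.9–23.03); neither of those is wholly between the two dates.
The listed epochs lying completely between them are Paleocene, Eocene — 2 in all.

2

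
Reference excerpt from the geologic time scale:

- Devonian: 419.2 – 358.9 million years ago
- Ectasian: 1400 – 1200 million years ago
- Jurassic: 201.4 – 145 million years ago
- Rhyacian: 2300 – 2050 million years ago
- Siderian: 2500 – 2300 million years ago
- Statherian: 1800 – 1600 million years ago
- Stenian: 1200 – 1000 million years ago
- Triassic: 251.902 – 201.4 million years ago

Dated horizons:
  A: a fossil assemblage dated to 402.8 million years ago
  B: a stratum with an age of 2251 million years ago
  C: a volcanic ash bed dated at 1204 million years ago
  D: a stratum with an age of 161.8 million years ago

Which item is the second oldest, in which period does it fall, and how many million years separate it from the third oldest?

Larger Ma means older, so oldest first: B 2251 > C 1204 > A 402.8 > D 161.8.
Counting 2 along gives C (1204 Ma); the excerpt puts that inside the Ectasian, 1400–1200 Ma.
Next in line is A (402.8 Ma), and 1204 − 402.8 = 801.2 Myr.

C, in the Ectasian; 801.2 million years to A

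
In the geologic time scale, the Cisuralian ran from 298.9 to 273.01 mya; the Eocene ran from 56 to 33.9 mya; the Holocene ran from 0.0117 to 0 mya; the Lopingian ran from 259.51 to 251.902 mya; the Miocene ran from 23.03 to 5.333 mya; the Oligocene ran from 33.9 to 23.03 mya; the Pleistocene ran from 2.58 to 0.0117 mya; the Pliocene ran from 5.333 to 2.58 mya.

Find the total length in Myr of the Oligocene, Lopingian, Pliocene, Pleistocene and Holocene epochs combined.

23.811 million years

Duration is start − end for each: (33.9 − 23.03) + (259.51 − 251.902) + (5.333 − 2.58) + (2.58 − 0.0117) + (0.0117 − 0).
That is 10.87 + 7.608 + 2.753 + 2.5683 + 0.0117, which totals 23.811 million years.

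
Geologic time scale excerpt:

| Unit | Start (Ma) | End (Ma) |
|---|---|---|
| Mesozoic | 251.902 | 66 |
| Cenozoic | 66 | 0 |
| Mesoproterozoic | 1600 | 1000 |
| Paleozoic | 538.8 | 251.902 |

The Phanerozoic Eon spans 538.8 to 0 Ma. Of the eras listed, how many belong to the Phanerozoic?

Eras inside 538.8–0 Ma: Paleozoic, Mesozoic, Cenozoic — 3 in total.

3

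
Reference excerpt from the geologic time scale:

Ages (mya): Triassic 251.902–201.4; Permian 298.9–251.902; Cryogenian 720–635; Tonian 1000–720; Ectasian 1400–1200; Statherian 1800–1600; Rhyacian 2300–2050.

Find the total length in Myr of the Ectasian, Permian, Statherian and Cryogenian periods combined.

Duration is start − end for each: (1400 − 1200) + (298.9 − 251.902) + (1800 − 1600) + (720 − 635).
That is 200 + 46.998 + 200 + 85, which totals 531.998 million years.

531.998 million years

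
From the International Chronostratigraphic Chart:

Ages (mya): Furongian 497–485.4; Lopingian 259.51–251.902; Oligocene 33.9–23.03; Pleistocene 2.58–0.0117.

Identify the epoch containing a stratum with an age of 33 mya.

33 Ma lies between 33.9 and 23.03 Ma, so it falls in the Oligocene.

Oligocene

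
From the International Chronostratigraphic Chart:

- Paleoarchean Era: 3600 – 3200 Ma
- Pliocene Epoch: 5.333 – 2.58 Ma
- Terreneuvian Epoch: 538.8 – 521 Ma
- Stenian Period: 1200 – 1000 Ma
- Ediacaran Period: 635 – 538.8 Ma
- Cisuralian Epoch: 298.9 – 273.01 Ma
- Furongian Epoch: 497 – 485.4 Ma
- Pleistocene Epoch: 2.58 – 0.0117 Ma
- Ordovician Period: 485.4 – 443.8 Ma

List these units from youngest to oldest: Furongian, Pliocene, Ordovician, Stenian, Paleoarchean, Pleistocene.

The oldest of these is Paleoarchean (starts 3600 Ma) and the youngest is Pleistocene (ends 0.0117 Ma).
In between, by decreasing start age: Stenian (1200), Furongian (497), Ordovician (485.4), Pliocene (5.333).
Listing youngest first means reversing that sequence.

Pleistocene, Pliocene, Ordovician, Furongian, Stenian, Paleoarchean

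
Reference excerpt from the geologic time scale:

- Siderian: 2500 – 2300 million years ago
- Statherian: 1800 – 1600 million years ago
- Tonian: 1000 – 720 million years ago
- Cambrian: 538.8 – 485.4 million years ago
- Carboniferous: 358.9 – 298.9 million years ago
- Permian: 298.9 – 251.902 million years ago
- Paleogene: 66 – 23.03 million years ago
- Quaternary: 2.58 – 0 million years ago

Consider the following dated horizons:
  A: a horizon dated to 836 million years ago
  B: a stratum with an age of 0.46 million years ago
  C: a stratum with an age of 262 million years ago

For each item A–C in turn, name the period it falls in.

Match each age against the start–end ranges in the excerpt: A = 836 Ma → Tonian (1000–720); B = 0.46 Ma → Quaternary (2.58–0); C = 262 Ma → Permian (298.9–251.902).

A — Tonian; B — Quaternary; C — Permian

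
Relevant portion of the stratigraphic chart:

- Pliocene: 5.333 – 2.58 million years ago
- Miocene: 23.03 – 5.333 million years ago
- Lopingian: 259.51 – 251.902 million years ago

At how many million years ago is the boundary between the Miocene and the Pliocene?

The Miocene ends and the Pliocene begins at 5.333 million years ago.

5.333 million years ago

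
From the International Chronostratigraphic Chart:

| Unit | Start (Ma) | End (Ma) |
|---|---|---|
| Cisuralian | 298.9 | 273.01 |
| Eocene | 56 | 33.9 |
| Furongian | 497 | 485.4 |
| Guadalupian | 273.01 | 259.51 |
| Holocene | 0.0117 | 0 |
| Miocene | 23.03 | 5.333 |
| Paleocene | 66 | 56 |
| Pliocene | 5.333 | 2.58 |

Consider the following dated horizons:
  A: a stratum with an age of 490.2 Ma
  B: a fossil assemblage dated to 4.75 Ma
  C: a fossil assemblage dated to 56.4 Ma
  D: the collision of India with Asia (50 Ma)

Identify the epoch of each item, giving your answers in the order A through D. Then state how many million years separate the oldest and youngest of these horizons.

Match each age against the start–end ranges in the excerpt: A = 490.2 Ma → Furongian (497–485.4); B = 4.75 Ma → Pliocene (5.333–2.58); C = 56.4 Ma → Paleocene (66–56); D = 50 Ma → Eocene (56–33.9).
The largest age is 490.2 Ma and the smallest is 4.75 Ma; their difference is 485.45 Myr.

A — Furongian; B — Pliocene; C — Paleocene; D — Eocene; span 485.45 million years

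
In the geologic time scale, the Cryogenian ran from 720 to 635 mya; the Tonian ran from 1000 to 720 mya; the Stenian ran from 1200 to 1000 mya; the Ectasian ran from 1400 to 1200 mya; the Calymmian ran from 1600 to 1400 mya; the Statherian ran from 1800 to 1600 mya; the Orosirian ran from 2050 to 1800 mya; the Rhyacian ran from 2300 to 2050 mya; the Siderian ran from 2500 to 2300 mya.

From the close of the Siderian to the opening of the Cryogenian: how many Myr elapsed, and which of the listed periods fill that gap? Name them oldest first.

1580 million years; Rhyacian, Orosirian, Statherian, Calymmian, Ectasian, Stenian, Tonian

The Siderian closes at 2300 Ma and the Cryogenian opens at 720 Ma, so the interval is 2300 − 720 = 1580 Myr.
A period fits inside if it starts at or after 2300 Ma and ends at or before 720 Ma; oldest first that gives Rhyacian, Orosirian, Statherian, Calymmian, Ectasian, Stenian, Tonian.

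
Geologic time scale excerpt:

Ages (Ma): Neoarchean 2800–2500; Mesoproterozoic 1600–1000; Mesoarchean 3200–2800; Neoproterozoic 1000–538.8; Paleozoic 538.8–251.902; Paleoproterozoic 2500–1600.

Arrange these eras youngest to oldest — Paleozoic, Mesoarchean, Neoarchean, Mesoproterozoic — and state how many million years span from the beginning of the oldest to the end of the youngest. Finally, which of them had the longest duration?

Start ages (Ma): Mesoarchean 3200, Neoarchean 2800, Mesoproterozoic 1600, Paleozoic 538.8.
Ordered youngest to oldest: Paleozoic, Mesoproterozoic, Neoarchean, Mesoarchean.
Span = 3200 − 251.902 = 2948.098 Myr.
Durations: Paleozoic 286.898, Mesoproterozoic 600, Neoarchean 300, Mesoarchean 400 → longest is Mesoproterozoic (600 Myr).

Paleozoic, Mesoproterozoic, Neoarchean, Mesoarchean; total span 2948.098 Myr; longest is Mesoproterozoic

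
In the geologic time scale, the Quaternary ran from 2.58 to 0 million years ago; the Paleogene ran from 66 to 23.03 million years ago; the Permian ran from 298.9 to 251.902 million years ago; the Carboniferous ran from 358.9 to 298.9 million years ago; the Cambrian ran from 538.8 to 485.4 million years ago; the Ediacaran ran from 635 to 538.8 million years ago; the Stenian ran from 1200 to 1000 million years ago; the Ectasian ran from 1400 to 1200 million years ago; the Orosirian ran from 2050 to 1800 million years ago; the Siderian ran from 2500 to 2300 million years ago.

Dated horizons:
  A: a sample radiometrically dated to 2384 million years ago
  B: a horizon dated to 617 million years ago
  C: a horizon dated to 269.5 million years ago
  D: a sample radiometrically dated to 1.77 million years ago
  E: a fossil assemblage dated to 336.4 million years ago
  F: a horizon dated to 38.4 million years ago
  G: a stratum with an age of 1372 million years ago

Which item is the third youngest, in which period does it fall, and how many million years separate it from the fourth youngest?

C, in the Permian; 66.9 million years to E

Smaller Ma means younger, so youngest first: D 1.77 < F 38.4 < C 269.5 < E 336.4 < B 617 < G 1372 < A 2384.
Counting 3 along gives C (269.5 Ma); the excerpt puts that inside the Permian, 298.9–251.902 Ma.
Next in line is E (336.4 Ma), and 336.4 − 269.5 = 66.9 Myr.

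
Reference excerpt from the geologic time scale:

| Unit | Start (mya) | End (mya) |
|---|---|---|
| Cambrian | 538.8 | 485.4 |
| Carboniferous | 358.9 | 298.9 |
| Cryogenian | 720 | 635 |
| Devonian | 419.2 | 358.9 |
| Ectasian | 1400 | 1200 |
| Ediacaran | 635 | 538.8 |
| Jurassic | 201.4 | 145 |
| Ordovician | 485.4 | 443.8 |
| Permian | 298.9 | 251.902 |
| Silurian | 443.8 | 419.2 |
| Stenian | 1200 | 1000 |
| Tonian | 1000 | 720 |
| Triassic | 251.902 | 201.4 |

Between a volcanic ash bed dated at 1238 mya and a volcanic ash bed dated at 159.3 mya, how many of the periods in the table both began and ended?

11

1238 Ma sits inside the Ectasian (1400–1200) and 159.3 Ma inside the Jurassic (201.4–145); neither of those is wholly between the two dates.
The listed periods lying completely between them are Stenian, Tonian, Cryogenian, Ediacaran, Cambrian, Ordovician, Silurian, Devonian, Carboniferous, Permian, Triassic — 11 in all.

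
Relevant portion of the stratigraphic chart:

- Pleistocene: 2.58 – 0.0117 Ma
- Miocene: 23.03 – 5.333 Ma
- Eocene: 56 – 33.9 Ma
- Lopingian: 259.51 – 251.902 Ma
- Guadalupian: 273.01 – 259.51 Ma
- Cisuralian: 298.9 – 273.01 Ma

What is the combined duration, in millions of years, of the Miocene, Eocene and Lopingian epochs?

Duration is start − end for each: (23.03 − 5.333) + (56 − 33.9) + (259.51 − 251.902).
That is 17.697 + 22.1 + 7.608, which totals 47.405 million years.

47.405 million years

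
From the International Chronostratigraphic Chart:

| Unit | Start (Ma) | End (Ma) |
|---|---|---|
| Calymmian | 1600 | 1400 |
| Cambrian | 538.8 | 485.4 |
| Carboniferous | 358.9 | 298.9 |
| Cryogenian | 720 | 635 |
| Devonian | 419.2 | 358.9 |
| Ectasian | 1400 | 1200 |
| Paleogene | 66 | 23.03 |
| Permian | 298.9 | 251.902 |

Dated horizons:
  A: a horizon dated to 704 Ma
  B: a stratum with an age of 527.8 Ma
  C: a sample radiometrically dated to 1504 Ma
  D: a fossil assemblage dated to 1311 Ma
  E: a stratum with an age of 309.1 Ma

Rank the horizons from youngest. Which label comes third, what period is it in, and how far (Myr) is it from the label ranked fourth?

A, in the Cryogenian; 607 million years to D

Smaller Ma means younger, so youngest first: E 309.1 < B 527.8 < A 704 < D 1311 < C 1504.
Counting 3 along gives A (704 Ma); the excerpt puts that inside the Cryogenian, 720–635 Ma.
Next in line is D (1311 Ma), and 1311 − 704 = 607 Myr.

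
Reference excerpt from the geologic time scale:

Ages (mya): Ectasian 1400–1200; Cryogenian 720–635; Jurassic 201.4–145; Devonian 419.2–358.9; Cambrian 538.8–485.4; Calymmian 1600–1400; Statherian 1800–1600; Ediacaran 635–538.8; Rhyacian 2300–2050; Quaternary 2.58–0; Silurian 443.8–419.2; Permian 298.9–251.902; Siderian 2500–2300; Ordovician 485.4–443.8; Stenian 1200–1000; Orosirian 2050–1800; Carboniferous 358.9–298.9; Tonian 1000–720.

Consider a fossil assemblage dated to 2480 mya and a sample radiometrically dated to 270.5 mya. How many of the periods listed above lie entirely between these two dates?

2480 Ma sits inside the Siderian (2500–2300) and 270.5 Ma inside the Permian (298.9–251.902); neither of those is wholly between the two dates.
The listed periods lying completely between them are Rhyacian, Orosirian, Statherian, Calymmian, Ectasian, Stenian, Tonian, Cryogenian, Ediacaran, Cambrian, Ordovician, Silurian, Devonian, Carboniferous — 14 in all.

14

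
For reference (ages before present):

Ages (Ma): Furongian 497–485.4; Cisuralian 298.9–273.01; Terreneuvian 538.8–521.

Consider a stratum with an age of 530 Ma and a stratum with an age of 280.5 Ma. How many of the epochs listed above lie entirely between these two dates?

1

The older date is 530 Ma and the younger is 280.5 Ma.
Epochs with start < 530 and end > 280.5 Ma: Furongian (497–485.4).
That is 1 complete epoch.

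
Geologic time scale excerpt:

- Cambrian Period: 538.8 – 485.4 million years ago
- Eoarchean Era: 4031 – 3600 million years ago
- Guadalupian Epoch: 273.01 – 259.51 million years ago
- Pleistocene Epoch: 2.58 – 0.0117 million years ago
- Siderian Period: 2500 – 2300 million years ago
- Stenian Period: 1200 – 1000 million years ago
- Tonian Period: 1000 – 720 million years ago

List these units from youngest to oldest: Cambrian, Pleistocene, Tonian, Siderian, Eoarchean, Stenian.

The oldest of these is Eoarchean (starts 4031 Ma) and the youngest is Pleistocene (ends 0.0117 Ma).
In between, by decreasing start age: Siderian (2500), Stenian (1200), Tonian (1000), Cambrian (538.8).
Listing youngest first means reversing that sequence.

Pleistocene, then Cambrian, then Tonian, then Stenian, then Siderian, then Eoarchean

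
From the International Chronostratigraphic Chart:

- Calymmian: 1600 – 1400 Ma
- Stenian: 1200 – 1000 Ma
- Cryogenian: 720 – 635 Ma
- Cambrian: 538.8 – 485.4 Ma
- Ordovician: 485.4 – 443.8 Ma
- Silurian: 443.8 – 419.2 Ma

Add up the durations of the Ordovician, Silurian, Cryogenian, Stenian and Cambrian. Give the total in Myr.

Duration is start − end for each: (485.4 − 443.8) + (443.8 − 419.2) + (720 − 635) + (1200 − 1000) + (538.8 − 485.4).
That is 41.6 + 24.6 + 85 + 200 + 53.4, which totals 404.6 million years.

404.6 million years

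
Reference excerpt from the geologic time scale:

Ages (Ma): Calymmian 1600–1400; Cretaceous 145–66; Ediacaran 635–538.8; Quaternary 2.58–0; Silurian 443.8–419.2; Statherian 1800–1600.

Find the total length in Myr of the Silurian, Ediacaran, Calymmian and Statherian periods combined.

520.8 million years

Each duration: Silurian = 24.6; Ediacaran = 96.2; Calymmian = 200; Statherian = 200.
Sum: 24.6 + 96.2 + 200 + 200 = 520.8 Myr.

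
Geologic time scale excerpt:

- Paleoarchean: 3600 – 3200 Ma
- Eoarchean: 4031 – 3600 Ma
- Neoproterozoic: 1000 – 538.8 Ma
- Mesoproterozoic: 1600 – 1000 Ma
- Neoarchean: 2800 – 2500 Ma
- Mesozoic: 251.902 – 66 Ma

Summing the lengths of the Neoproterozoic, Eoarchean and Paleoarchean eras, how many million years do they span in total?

1292.2 million years

Duration is start − end for each: (1000 − 538.8) + (4031 − 3600) + (3600 − 3200).
That is 461.2 + 431 + 400, which totals 1292.2 million years.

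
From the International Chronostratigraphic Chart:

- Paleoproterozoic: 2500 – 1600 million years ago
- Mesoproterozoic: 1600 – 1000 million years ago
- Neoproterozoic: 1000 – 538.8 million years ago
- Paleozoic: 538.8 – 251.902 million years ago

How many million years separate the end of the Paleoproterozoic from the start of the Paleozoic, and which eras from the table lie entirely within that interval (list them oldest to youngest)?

The Paleoproterozoic closes at 1600 Ma and the Paleozoic opens at 538.8 Ma, so the interval is 1600 − 538.8 = 1061.2 Myr.
An era fits inside if it starts at or after 1600 Ma and ends at or before 538.8 Ma; oldest first that gives Mesoproterozoic, Neoproterozoic.

1061.2 million years; Mesoproterozoic, Neoproterozoic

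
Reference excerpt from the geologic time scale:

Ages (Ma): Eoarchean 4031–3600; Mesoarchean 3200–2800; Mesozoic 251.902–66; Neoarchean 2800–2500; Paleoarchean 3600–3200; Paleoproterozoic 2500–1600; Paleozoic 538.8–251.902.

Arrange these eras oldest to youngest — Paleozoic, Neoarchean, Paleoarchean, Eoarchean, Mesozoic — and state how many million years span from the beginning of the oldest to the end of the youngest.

From the excerpt: Paleozoic 538.8–251.902; Neoarchean 2800–2500; Paleoarchean 3600–3200; Eoarchean 4031–3600; Mesozoic 251.902–66 (Ma).
Larger Ma is earlier, so the oldest is Eoarchean and the youngest is Mesozoic; oldest to youngest: Eoarchean, Paleoarchean, Neoarchean, Paleozoic, Mesozoic.
Oldest start 4031 minus youngest end 66 gives 3965 Myr overall.

Eoarchean, Paleoarchean, Neoarchean, Paleozoic, Mesozoic; total span 3965 Myr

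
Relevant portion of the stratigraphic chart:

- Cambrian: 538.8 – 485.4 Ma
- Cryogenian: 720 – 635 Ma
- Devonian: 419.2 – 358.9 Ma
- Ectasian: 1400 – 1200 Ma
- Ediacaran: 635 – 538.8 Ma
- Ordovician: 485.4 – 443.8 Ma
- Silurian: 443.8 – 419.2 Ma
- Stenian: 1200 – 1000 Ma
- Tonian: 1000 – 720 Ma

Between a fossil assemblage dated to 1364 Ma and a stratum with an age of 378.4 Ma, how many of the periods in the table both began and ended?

7

1364 Ma sits inside the Ectasian (1400–1200) and 378.4 Ma inside the Devonian (419.2–358.9); neither of those is wholly between the two dates.
The listed periods lying completely between them are Stenian, Tonian, Cryogenian, Ediacaran, Cambrian, Ordovician, Silurian — 7 in all.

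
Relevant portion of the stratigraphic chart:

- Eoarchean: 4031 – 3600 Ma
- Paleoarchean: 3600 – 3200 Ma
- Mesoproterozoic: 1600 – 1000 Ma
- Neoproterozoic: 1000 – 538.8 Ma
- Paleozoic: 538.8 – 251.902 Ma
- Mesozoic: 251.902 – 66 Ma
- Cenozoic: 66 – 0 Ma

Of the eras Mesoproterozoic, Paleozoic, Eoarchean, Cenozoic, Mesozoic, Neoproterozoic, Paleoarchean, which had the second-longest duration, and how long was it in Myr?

Start − end for each: Mesoproterozoic 1600 − 1000 = 600; Paleozoic 538.8 − 251.902 = 286.898; Eoarchean 4031 − 3600 = 431; Cenozoic 66 − 0 = 66; Mesozoic 251.902 − 66 = 185.902; Neoproterozoic 1000 − 538.8 = 461.2; Paleoarchean 3600 − 3200 = 400.
Ranking these from longest: Mesoproterozoic > Neoproterozoic > Eoarchean > Paleoarchean > Paleozoic > Mesozoic > Cenozoic.
Position 2 in that ranking is Neoproterozoic, which lasted 461.2 Myr.

Neoproterozoic, 461.2 million years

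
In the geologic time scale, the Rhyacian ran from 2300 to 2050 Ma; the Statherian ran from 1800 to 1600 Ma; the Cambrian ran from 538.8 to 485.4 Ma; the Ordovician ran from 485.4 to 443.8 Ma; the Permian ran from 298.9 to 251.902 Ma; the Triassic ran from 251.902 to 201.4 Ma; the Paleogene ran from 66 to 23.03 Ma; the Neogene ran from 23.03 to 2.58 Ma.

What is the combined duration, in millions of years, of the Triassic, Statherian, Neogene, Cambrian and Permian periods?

371.35 million years

Duration is start − end for each: (251.902 − 201.4) + (1800 − 1600) + (23.03 − 2.58) + (538.8 − 485.4) + (298.9 − 251.902).
That is 50.502 + 200 + 20.45 + 53.4 + 46.998, which totals 371.35 million years.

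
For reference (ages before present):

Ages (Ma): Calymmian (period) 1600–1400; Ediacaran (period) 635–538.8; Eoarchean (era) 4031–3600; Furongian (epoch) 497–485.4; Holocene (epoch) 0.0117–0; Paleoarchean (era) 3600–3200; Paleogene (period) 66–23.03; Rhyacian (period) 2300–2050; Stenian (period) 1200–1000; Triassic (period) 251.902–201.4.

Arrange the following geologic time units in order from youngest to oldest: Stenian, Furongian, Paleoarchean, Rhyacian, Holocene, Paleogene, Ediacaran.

Sorting by start age (ascending Ma, since larger Ma = older): Holocene began 0.0117, Paleogene began 66, Furongian began 497, Ediacaran began 635, Stenian began 1200, Rhyacian began 2300, Paleoarchean began 3600.

Holocene, then Paleogene, then Furongian, then Ediacaran, then Stenian, then Rhyacian, then Paleoarchean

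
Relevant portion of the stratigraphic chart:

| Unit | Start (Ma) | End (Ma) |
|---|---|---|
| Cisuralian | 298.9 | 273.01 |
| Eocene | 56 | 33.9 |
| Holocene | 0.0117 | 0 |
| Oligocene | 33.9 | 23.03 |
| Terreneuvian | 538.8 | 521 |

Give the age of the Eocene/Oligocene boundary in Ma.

The Eocene ends and the Oligocene begins at 33.9 Ma.

33.9 Ma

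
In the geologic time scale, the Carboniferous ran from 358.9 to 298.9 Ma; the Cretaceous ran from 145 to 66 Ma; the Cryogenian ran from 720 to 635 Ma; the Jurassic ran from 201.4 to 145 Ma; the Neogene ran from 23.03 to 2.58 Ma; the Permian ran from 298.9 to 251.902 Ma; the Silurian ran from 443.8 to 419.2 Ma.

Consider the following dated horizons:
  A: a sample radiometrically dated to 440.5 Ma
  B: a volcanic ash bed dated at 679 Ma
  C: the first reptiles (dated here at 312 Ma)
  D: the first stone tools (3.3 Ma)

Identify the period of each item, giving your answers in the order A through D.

A — Silurian; B — Cryogenian; C — Carboniferous; D — Neogene

A: 440.5 Ma lies in 443.8–419.2 Ma, so Silurian.
B: 679 Ma lies in 720–635 Ma, so Cryogenian.
C: 312 Ma lies in 358.9–298.9 Ma, so Carboniferous.
D: 3.3 Ma lies in 23.03–2.58 Ma, so Neogene.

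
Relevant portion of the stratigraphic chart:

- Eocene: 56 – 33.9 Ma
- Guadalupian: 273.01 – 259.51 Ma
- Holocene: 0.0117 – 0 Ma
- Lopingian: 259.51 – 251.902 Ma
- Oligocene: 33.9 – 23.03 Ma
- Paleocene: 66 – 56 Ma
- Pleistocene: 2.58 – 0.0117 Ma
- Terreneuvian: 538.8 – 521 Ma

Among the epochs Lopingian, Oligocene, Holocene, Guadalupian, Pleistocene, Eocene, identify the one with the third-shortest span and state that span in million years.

Durations: Lopingian 7.608; Oligocene 10.87; Holocene 0.0117; Guadalupian 13.5; Pleistocene 2.5683; Eocene 22.1 Myr.
Sorted shortest-first: Holocene (0.0117), Pleistocene (2.5683), Lopingian (7.608), Oligocene (10.87), Guadalupian (13.5), Eocene (22.1).
The third shortest is Lopingian at 7.608 Myr.

Lopingian, 7.608 million years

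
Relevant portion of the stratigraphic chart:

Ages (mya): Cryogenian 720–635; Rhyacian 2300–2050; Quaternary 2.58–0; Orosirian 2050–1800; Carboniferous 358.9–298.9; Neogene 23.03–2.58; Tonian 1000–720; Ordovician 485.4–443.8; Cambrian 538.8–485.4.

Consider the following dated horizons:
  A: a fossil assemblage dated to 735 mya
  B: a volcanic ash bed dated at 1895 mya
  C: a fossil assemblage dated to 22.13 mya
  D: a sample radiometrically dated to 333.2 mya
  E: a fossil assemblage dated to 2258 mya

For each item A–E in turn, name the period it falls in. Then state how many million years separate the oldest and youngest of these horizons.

A: 735 Ma lies in 1000–720 Ma, so Tonian.
B: 1895 Ma lies in 2050–1800 Ma, so Orosirian.
C: 22.13 Ma lies in 23.03–2.58 Ma, so Neogene.
D: 333.2 Ma lies in 358.9–298.9 Ma, so Carboniferous.
E: 2258 Ma lies in 2300–2050 Ma, so Rhyacian.
Oldest = 2258 Ma, youngest = 22.13 Ma → span 2235.87 Myr.

A — Tonian; B — Orosirian; C — Neogene; D — Carboniferous; E — Rhyacian; span 2235.87 million years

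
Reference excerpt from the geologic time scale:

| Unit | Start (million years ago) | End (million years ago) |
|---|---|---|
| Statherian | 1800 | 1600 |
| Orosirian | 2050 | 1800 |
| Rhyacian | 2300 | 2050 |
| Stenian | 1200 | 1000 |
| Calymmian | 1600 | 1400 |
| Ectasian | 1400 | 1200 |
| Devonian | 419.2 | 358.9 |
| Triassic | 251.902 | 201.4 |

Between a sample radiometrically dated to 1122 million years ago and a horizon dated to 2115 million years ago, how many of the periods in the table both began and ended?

2115 Ma sits inside the Rhyacian (2300–2050) and 1122 Ma inside the Stenian (1200–1000); neither of those is wholly between the two dates.
The listed periods lying completely between them are Orosirian, Statherian, Calymmian, Ectasian — 4 in all.

4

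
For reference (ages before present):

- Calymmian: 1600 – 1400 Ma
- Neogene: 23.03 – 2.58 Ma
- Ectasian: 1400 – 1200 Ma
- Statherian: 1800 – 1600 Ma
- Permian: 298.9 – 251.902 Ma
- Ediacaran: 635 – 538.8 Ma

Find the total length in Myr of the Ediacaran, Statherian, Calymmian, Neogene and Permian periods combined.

563.648 million years

Duration is start − end for each: (635 − 538.8) + (1800 − 1600) + (1600 − 1400) + (23.03 − 2.58) + (298.9 − 251.902).
That is 96.2 + 200 + 200 + 20.45 + 46.998, which totals 563.648 million years.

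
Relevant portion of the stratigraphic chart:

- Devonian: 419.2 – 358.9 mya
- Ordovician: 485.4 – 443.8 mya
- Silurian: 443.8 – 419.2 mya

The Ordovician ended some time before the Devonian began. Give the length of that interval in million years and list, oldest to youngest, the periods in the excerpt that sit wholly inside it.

24.6 million years; Silurian

The Ordovician closes at 443.8 Ma and the Devonian opens at 419.2 Ma, so the interval is 443.8 − 419.2 = 24.6 Myr.
A period fits inside if it starts at or after 443.8 Ma and ends at or before 419.2 Ma; oldest first that gives Silurian.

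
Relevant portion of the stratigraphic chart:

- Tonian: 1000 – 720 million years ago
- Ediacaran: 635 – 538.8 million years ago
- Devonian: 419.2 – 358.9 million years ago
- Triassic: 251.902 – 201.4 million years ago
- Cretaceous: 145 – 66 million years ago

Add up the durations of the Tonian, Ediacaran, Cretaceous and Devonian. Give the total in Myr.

Each duration: Tonian = 280; Ediacaran = 96.2; Cretaceous = 79; Devonian = 60.3.
Sum: 280 + 96.2 + 79 + 60.3 = 515.5 Myr.

515.5 million years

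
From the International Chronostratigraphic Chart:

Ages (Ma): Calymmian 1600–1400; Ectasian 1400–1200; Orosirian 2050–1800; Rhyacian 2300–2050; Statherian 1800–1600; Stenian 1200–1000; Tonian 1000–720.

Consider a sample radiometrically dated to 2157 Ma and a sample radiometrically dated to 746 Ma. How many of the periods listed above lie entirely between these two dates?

The older date is 2157 Ma and the younger is 746 Ma.
Periods with start < 2157 and end > 746 Ma: Orosirian (2050–1800), Statherian (1800–1600), Calymmian (1600–1400), Ectasian (1400–1200), Stenian (1200–1000).
That is 5 complete periods.

5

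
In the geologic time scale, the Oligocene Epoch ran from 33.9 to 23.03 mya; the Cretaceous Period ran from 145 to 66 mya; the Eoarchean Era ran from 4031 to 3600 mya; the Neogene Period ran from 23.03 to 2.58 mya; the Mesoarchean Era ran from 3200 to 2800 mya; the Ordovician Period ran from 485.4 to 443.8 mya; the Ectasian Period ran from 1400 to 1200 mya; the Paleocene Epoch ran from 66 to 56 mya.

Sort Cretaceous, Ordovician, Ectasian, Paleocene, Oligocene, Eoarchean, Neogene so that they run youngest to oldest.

Neogene, Oligocene, Paleocene, Cretaceous, Ordovician, Ectasian, Eoarchean

Read off each span (Ma): Cretaceous 145–66; Ordovician 485.4–443.8; Ectasian 1400–1200; Paleocene 66–56; Oligocene 33.9–23.03; Eoarchean 4031–3600; Neogene 23.03–2.58.
Larger Ma is older, so oldest→youngest is Eoarchean, Ectasian, Ordovician, Cretaceous, Paleocene, Oligocene, Neogene; reverse it for youngest→oldest.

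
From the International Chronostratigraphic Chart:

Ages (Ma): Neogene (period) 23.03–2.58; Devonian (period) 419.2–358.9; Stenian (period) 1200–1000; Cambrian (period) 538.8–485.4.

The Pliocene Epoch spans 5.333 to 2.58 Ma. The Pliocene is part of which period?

The Pliocene (5.333–2.58 Ma) lies entirely within 23.03–2.58 Ma, the Neogene Period.

Neogene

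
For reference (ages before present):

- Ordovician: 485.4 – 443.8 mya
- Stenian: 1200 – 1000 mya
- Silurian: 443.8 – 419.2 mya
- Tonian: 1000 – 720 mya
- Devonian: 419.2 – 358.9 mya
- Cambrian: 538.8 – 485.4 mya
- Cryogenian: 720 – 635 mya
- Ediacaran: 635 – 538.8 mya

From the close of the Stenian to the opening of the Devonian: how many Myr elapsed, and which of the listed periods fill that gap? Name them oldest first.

The Stenian closes at 1000 Ma and the Devonian opens at 419.2 Ma, so the interval is 1000 − 419.2 = 580.8 Myr.
A period fits inside if it starts at or after 1000 Ma and ends at or before 419.2 Ma; oldest first that gives Tonian, Cryogenian, Ediacaran, Cambrian, Ordovician, Silurian.

580.8 million years; Tonian, Cryogenian, Ediacaran, Cambrian, Ordovician, Silurian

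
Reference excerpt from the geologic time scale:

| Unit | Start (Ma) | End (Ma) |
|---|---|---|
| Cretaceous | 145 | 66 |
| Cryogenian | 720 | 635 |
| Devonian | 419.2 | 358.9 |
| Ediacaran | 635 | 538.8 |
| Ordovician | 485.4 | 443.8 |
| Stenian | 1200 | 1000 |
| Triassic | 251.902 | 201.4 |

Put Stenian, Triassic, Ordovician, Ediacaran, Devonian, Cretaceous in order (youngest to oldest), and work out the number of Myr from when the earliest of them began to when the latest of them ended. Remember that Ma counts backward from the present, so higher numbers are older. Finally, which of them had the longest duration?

Cretaceous → Triassic → Devonian → Ordovician → Ediacaran → Stenian; total span 1134 Myr; longest is Stenian

From the excerpt: Stenian 1200–1000; Triassic 251.902–201.4; Ordovician 485.4–443.8; Ediacaran 635–538.8; Devonian 419.2–358.9; Cretaceous 145–66 (Ma).
Larger Ma is earlier, so the oldest is Stenian and the youngest is Cretaceous; youngest to oldest: Cretaceous, Triassic, Devonian, Ordovician, Ediacaran, Stenian.
Oldest start 1200 minus youngest end 66 gives 1134 Myr overall.
Individual lengths (start − end): Stenian 200; Triassic 50.502; Cretaceous 79; Ediacaran 96.2; Ordovician 41.6; Devonian 60.3. The largest is Stenian at 200 Myr.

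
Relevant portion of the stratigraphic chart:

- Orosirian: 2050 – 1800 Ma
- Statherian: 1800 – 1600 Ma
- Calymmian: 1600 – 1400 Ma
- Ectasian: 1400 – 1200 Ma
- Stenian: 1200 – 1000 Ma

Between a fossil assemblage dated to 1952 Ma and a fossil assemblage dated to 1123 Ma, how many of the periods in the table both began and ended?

3

The older date is 1952 Ma and the younger is 1123 Ma.
Periods with start < 1952 and end > 1123 Ma: Statherian (1800–1600), Calymmian (1600–1400), Ectasian (1400–1200).
That is 3 complete periods.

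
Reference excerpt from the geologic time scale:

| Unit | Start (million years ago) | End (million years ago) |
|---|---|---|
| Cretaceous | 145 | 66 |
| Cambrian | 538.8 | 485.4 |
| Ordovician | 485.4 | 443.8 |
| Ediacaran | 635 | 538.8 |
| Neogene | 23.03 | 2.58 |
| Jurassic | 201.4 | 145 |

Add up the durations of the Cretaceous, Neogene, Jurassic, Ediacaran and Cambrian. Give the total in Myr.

305.45 million years

Each duration: Cretaceous = 79; Neogene = 20.45; Jurassic = 56.4; Ediacaran = 96.2; Cambrian = 53.4.
Sum: 79 + 20.45 + 56.4 + 96.2 + 53.4 = 305.45 Myr.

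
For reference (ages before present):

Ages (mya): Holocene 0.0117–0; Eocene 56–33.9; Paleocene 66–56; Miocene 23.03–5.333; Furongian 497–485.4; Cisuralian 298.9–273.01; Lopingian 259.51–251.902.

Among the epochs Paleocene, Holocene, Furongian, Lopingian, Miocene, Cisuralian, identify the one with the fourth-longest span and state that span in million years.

Paleocene, 10 million years

Start − end for each: Paleocene 66 − 56 = 10; Holocene 0.0117 − 0 = 0.0117; Furongian 497 − 485.4 = 11.6; Lopingian 259.51 − 251.902 = 7.608; Miocene 23.03 − 5.333 = 17.697; Cisuralian 298.9 − 273.01 = 25.89.
Ranking these from longest: Cisuralian > Miocene > Furongian > Paleocene > Lopingian > Holocene.
Position 4 in that ranking is Paleocene, which lasted 10 Myr.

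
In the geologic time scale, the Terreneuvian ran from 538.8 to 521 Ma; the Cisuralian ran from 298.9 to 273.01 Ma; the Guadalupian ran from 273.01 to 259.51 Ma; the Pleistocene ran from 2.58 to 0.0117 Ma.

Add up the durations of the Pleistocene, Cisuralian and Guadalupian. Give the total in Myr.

41.9583 million years

Each duration: Pleistocene = 2.5683; Cisuralian = 25.89; Guadalupian = 13.5.
Sum: 2.5683 + 25.89 + 13.5 = 41.9583 Myr.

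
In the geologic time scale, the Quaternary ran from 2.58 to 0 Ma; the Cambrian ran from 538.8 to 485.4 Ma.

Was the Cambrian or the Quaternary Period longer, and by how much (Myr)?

Cambrian: 538.8 − 485.4 = 53.4 Myr.
Quaternary: 2.58 − 0 = 2.58 Myr.
Difference: 53.4 − 2.58 = 50.82 Myr, so the Cambrian was longer.

Cambrian, by 50.82 million years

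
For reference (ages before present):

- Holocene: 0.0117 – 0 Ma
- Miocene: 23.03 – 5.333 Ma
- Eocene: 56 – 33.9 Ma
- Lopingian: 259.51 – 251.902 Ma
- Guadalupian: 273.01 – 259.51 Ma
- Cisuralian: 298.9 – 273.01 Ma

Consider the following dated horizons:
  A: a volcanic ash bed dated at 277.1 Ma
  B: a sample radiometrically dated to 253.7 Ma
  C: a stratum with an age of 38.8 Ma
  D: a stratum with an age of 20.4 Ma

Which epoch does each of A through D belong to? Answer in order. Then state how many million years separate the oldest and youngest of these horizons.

A — Cisuralian; B — Lopingian; C — Eocene; D — Miocene; span 256.7 million years

A: 277.1 Ma lies in 298.9–273.01 Ma, so Cisuralian.
B: 253.7 Ma lies in 259.51–251.902 Ma, so Lopingian.
C: 38.8 Ma lies in 56–33.9 Ma, so Eocene.
D: 20.4 Ma lies in 23.03–5.333 Ma, so Miocene.
Oldest = 277.1 Ma, youngest = 20.4 Ma → span 256.7 Myr.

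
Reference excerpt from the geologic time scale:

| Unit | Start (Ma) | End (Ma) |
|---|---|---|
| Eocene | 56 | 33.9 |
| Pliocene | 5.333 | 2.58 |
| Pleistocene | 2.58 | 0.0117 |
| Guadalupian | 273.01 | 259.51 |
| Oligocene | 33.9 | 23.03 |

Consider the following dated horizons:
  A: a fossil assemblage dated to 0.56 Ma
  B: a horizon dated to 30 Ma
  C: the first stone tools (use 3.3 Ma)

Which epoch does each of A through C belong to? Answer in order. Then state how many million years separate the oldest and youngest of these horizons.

A: 0.56 Ma lies in 2.58–0.0117 Ma, so Pleistocene.
B: 30 Ma lies in 33.9–23.03 Ma, so Oligocene.
C: 3.3 Ma lies in 5.333–2.58 Ma, so Pliocene.
Oldest = 30 Ma, youngest = 0.56 Ma → span 29.44 Myr.

A — Pleistocene; B — Oligocene; C — Pliocene; span 29.44 million years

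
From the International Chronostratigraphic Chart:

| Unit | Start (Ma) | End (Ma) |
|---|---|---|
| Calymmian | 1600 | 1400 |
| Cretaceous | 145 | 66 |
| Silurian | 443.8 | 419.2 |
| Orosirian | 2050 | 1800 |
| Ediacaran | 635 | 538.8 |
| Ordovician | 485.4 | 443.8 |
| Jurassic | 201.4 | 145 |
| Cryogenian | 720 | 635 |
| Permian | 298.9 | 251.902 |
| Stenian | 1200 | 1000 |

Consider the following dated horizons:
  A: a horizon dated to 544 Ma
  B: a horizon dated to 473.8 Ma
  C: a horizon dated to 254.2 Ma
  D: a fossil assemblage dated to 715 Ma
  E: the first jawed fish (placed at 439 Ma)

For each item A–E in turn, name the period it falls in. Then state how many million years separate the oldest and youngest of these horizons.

Match each age against the start–end ranges in the excerpt: A = 544 Ma → Ediacaran (635–538.8); B = 473.8 Ma → Ordovician (485.4–443.8); C = 254.2 Ma → Permian (298.9–251.902); D = 715 Ma → Cryogenian (720–635); E = 439 Ma → Silurian (443.8–419.2).
The largest age is 715 Ma and the smallest is 254.2 Ma; their difference is 460.8 Myr.

A — Ediacaran; B — Ordovician; C — Permian; D — Cryogenian; E — Silurian; span 460.8 million years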